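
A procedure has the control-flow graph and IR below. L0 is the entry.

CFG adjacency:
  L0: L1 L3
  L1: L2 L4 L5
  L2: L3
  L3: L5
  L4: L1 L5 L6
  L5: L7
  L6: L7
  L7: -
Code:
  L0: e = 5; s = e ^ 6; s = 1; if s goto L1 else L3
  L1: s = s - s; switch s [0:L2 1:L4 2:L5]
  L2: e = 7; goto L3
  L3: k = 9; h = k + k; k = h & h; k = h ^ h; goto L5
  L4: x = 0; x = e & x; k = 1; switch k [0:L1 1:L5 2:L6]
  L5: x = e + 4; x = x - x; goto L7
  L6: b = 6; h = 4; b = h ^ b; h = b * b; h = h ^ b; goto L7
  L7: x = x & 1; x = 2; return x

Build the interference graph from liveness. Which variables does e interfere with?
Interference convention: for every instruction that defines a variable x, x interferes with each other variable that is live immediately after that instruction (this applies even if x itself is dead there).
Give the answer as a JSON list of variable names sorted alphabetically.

Answer: ["h", "k", "s", "x"]

Working:
def/use:
  L0: {e,s} / ∅
  L1: {s} / {s}
  L2: {e} / ∅
  L3: {h,k} / ∅
  L4: {k,x} / {e}
  L5: {x} / {e}
  L6: {b,h} / ∅
  L7: {x} / {x}

Live sets:
  L0: in=∅ out={e,s}
  L1: in={e,s} out={e,s}
  L2: in=∅ out={e}
  L3: in={e} out={e}
  L4: in={e,s} out={e,s,x}
  L5: in={e} out={x}
  L6: in={x} out={x}
  L7: in={x} out=∅

Interfere edges:
  b↔{h,x}
  e↔{h,k,s,x}
  h↔{b,e,k,x}
  k↔{e,h,s,x}
  s↔{e,k,x}
  x↔{b,e,h,k,s}

N(e) = ["h", "k", "s", "x"]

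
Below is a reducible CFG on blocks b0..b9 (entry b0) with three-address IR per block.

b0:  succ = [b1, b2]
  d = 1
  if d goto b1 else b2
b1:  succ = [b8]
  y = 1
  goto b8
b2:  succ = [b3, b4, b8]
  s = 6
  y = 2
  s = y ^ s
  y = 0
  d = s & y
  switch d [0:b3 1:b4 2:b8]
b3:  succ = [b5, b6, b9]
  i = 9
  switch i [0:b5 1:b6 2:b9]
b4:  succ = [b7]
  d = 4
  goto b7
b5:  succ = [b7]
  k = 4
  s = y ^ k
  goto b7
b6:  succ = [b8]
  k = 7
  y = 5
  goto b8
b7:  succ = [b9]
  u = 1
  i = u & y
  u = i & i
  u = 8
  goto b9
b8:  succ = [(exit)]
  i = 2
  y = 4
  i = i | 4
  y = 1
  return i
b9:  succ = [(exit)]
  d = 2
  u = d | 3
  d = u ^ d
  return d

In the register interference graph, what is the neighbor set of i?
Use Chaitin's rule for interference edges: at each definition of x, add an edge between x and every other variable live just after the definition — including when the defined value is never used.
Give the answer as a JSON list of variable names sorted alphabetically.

Answer: ["y"]

Working:
def/use:
  b0: {d} / ∅
  b1: {y} / ∅
  b2: {d,s,y} / ∅
  b3: {i} / ∅
  b4: {d} / ∅
  b5: {k,s} / {y}
  b6: {k,y} / ∅
  b7: {i,u} / {y}
  b8: {i,y} / ∅
  b9: {d,u} / ∅

Liveness:
  live b0: ∅→∅
  live b1: ∅→∅
  live b2: ∅→{y}
  live b3: {y}→{y}
  live b4: {y}→{y}
  live b5: {y}→{y}
  live b6: ∅→∅
  live b7: {y}→∅
  live b8: ∅→∅
  live b9: ∅→∅

Interfere edges:
  d↔{u,y}
  i↔{y}
  k↔{y}
  s↔{y}
  u↔{d,y}
  y↔{d,i,k,s,u}

N(i) = ["y"]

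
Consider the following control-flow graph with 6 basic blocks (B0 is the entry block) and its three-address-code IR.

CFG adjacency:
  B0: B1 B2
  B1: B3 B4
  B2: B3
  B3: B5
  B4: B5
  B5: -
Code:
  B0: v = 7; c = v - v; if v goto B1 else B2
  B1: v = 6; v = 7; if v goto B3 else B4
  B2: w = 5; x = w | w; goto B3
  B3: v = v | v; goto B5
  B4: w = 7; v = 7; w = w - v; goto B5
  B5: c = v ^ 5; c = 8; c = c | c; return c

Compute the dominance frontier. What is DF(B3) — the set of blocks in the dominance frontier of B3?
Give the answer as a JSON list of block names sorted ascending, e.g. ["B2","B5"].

idom tree: B1←B0 B2←B0 B3←B0 B4←B1 B5←B0
Join-block Dom:
  B3: preds {B1,B2}: {B0,B1} ∩ {B0,B2} = {B0}; idom=B0
  B5: preds {B3,B4}: {B0,B3} ∩ {B0,B1,B4} = {B0}; idom=B0

Frontier:
  B3←B1: walk B1 to B0
  B3←B2: walk B2 to B0
  B5←B3: walk B3 to B0
  B5←B4: walk B4→B1 to B0
  B0 → ∅
  B1 → {B3,B5}
  B2 → {B3}
  B3 → {B5}
  B4 → {B5}
  B5 → ∅

DF(B3) = ["B5"]

Answer: ["B5"]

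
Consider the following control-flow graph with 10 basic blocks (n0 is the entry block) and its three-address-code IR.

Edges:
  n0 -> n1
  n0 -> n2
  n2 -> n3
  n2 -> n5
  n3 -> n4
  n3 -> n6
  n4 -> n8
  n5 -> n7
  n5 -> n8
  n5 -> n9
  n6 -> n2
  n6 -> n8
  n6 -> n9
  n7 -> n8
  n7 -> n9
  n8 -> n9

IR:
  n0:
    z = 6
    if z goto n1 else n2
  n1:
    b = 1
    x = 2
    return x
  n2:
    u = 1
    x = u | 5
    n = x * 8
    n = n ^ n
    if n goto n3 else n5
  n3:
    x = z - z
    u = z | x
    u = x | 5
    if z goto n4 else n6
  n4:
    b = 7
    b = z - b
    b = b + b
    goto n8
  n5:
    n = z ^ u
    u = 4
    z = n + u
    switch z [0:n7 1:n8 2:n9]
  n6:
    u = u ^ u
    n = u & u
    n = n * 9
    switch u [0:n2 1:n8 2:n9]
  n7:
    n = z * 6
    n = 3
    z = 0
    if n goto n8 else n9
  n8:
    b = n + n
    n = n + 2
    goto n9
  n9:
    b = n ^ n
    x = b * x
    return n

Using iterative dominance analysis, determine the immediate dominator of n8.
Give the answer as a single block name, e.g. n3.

Answer: n2

Analysis:
idom tree: n1←n0 n2←n0 n3←n2 n4←n3 n5←n2 n6←n3 n7←n5 n8←n2 n9←n2
Dom∩ at merges:
  n2: preds {n0,n6}: {n0} ∩ {n0,n2,n3,n6} = {n0}; idom=n0
  n8: preds {n4,n5,n6,n7}: {n0,n2,n3,n4} ∩ {n0,n2,n5} ∩ {n0,n2,n3,n6} ∩ {n0,n2,n5,n7} = {n0,n2}; idom=n2
  n9: preds {n5,n6,n7,n8}: {n0,n2,n5} ∩ {n0,n2,n3,n6} ∩ {n0,n2,n5,n7} ∩ {n0,n2,n8} = {n0,n2}; idom=n2

idom(n8) = n2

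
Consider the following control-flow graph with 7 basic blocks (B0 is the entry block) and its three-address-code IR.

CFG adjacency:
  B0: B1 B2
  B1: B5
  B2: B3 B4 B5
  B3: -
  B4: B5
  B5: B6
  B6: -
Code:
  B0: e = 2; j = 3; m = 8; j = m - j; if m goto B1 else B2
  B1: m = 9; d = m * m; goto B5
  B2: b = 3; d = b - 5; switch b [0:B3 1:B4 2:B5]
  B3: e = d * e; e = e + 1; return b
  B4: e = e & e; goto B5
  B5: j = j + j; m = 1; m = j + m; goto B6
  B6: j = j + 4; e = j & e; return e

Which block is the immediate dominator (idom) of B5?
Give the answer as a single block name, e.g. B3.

Answer: B0

Working:
idom tree: B1←B0 B2←B0 B3←B2 B4←B2 B5←B0 B6←B5
Join-block Dom:
  B5: preds {B1,B2,B4}: {B0,B1} ∩ {B0,B2} ∩ {B0,B2,B4} = {B0}; idom=B0

idom(B5) = B0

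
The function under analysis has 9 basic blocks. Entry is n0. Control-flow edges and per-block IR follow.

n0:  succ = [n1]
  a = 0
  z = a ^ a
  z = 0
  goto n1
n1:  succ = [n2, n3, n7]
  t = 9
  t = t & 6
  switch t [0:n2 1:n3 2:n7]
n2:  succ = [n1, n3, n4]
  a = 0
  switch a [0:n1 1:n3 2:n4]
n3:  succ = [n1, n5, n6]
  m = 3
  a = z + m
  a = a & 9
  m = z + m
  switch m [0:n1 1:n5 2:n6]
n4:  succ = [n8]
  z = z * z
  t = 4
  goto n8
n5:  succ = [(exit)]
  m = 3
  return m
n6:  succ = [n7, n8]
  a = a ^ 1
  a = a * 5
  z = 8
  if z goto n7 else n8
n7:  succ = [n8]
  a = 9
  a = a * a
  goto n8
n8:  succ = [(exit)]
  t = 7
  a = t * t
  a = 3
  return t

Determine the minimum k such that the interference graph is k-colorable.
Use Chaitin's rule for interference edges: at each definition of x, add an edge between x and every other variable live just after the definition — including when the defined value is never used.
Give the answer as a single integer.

Block summaries:
  n0: def={a,z} ue=∅
  n1: def={t} ue=∅
  n2: def={a} ue=∅
  n3: def={a,m} ue={z}
  n4: def={t,z} ue={z}
  n5: def={m} ue=∅
  n6: def={a,z} ue={a}
  n7: def={a} ue=∅
  n8: def={a,t} ue=∅

Liveness:
  n0 li=∅ lo={z}
  n1 li={z} lo={z}
  n2 li={z} lo={z}
  n3 li={z} lo={a,z}
  n4 li={z} lo=∅
  n5 li=∅ lo=∅
  n6 li={a} lo=∅
  n7 li=∅ lo=∅
  n8 li=∅ lo=∅

Interfere edges:
  a↔{m,t,z}
  m↔{a,z}
  t↔{a,z}
  z↔{a,m,t}

Chromatic number:
  clique {a,m,z} ⇒ need ≥ 3
  assign a→c0 m→c2 t→c2 z→c1 — no edge inside a register ⇒ χ ≤ 3
  χ = 3

Answer: 3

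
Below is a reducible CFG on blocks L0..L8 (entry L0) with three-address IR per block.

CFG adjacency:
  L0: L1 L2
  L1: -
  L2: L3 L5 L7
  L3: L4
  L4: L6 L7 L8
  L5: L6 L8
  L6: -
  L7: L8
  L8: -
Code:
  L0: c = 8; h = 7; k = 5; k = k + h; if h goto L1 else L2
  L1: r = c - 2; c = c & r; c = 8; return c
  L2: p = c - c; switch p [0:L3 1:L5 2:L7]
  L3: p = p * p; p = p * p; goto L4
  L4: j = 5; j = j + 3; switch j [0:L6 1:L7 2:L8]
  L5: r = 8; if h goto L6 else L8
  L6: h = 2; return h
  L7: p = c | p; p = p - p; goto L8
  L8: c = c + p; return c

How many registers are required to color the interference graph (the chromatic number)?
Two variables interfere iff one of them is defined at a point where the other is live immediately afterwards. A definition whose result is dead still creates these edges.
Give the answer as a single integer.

Answer: 4

Working:
Block summaries:
  L0 def {c,h,k} use ∅
  L1 def {c,r} use {c}
  L2 def {p} use {c}
  L3 def {p} use {p}
  L4 def {j} use ∅
  L5 def {r} use {h}
  L6 def {h} use ∅
  L7 def {p} use {c,p}
  L8 def {c} use {c,p}

Liveness:
  L0: in=∅ out={c,h}
  L1: in={c} out=∅
  L2: in={c,h} out={c,h,p}
  L3: in={c,p} out={c,p}
  L4: in={c,p} out={c,p}
  L5: in={c,h,p} out={c,p}
  L6: in=∅ out=∅
  L7: in={c,p} out={c,p}
  L8: in={c,p} out=∅

Interfere edges:
  c — {h,j,k,p,r}
  h — {c,k,p,r}
  j — {c,p}
  k — {c,h}
  p — {c,h,j,r}
  r — {c,h,p}

Colouring:
  lower bound: {c,h,p,r} mutually conflict ⇒ χ ≥ 4
  4-colouring: r0={c}  r1={h,j}  r2={k,p}  r3={r}
  χ = 4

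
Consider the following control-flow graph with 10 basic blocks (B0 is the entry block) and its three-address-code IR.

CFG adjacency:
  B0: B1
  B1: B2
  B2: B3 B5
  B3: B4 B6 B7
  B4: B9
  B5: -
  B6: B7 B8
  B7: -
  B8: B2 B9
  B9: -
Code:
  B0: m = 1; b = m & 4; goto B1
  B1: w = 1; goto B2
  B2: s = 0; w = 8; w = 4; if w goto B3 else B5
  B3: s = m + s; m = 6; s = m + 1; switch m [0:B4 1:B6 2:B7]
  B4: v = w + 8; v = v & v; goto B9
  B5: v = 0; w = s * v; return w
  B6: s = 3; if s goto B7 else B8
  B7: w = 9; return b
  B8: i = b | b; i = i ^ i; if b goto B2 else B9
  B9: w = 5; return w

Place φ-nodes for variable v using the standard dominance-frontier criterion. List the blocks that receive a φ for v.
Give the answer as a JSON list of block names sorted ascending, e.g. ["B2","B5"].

Answer: ["B9"]

Derivation:
idom tree: B1←B0 B2←B1 B3←B2 B4←B3 B5←B2 B6←B3 B7←B3 B8←B6 B9←B3
Join-block Dom:
  B2: preds {B1,B8}: {B0,B1} ∩ {B0,B1,B2,B3,B6,B8} = {B0,B1}; idom=B1
  B7: preds {B3,B6}: {B0,B1,B2,B3} ∩ {B0,B1,B2,B3,B6} = {B0,B1,B2,B3}; idom=B3
  B9: preds {B4,B8}: {B0,B1,B2,B3,B4} ∩ {B0,B1,B2,B3,B6,B8} = {B0,B1,B2,B3}; idom=B3

Frontier:
  join B2 pred B1: · stop@B1
  join B2 pred B8: B8→B6→B3→B2 stop@B1
  join B7 pred B3: · stop@B3
  join B7 pred B6: B6 stop@B3
  join B9 pred B4: B4 stop@B3
  join B9 pred B8: B8→B6 stop@B3
  B0 → ∅
  B1 → ∅
  B2 → {B2}
  B3 → {B2}
  B4 → {B9}
  B5 → ∅
  B6 → {B2,B7,B9}
  B7 → ∅
  B8 → {B2,B9}
  B9 → ∅

φ for v: defs {B4,B5}
  DF⁺ = {B9}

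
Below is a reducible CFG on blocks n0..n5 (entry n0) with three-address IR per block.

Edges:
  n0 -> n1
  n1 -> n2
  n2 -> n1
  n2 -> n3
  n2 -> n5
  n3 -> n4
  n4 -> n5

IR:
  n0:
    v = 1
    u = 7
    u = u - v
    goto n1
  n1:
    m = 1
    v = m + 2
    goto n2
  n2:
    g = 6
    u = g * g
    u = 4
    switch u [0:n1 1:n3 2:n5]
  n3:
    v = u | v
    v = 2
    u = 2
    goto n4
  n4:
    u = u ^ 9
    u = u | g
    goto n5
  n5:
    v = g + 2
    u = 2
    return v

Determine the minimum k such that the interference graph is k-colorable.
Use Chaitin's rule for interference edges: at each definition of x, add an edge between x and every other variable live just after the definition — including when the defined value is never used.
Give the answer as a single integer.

Block summaries:
  n0 def {u,v} use ∅
  n1 def {m,v} use ∅
  n2 def {g,u} use ∅
  n3 def {u,v} use {u,v}
  n4 def {u} use {g,u}
  n5 def {u,v} use {g}

Backward fixpoint:
  n0 li=∅ lo=∅
  n1 li=∅ lo={v}
  n2 li={v} lo={g,u,v}
  n3 li={g,u,v} lo={g,u}
  n4 li={g,u} lo={g}
  n5 li={g} lo=∅

Interference:
  g↔{u,v}
  m↔∅
  u↔{g,v}
  v↔{g,u}

Registers:
  lower bound: {g,u,v} mutually conflict ⇒ χ ≥ 3
  3-colouring: R0={g,m}  R1={u}  R2={v}
  χ = 3

Answer: 3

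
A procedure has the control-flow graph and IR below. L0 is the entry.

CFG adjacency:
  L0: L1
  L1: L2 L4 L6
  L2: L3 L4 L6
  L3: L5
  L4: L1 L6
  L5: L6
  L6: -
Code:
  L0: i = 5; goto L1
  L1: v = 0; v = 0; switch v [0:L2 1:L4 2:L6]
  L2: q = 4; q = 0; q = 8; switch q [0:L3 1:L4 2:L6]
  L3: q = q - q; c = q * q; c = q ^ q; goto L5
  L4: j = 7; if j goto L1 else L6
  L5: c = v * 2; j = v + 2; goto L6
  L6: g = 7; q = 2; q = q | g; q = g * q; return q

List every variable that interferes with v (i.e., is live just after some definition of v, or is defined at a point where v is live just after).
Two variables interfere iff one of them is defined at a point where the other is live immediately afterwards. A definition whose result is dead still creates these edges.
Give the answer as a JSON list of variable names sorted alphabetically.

Block summaries:
  L0: def={i} ue=∅
  L1: def={v} ue=∅
  L2: def={q} ue=∅
  L3: def={c,q} ue={q}
  L4: def={j} ue=∅
  L5: def={c,j} ue={v}
  L6: def={g,q} ue=∅

Live sets:
  live L0: ∅→∅
  live L1: ∅→{v}
  live L2: {v}→{q,v}
  live L3: {q,v}→{v}
  live L4: ∅→∅
  live L5: {v}→∅
  live L6: ∅→∅

Interference:
  c — {q,v}
  g — {q}
  i — ∅
  j — ∅
  q — {c,g,v}
  v — {c,q}

N(v) = ["c", "q"]

Answer: ["c", "q"]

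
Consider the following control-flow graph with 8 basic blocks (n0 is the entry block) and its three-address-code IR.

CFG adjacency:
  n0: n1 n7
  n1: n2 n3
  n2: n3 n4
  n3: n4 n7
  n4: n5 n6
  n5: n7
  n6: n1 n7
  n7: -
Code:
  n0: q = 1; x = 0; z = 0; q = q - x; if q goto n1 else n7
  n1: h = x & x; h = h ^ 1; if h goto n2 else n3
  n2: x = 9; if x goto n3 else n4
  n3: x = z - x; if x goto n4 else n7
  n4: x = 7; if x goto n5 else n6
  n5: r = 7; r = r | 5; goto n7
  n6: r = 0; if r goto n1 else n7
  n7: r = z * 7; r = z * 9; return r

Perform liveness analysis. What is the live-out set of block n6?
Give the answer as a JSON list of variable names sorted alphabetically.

Answer: ["x", "z"]

Working:
def/use:
  n0: def={q,x,z} ue=∅
  n1: def={h} ue={x}
  n2: def={x} ue=∅
  n3: def={x} ue={x,z}
  n4: def={x} ue=∅
  n5: def={r} ue=∅
  n6: def={r} ue=∅
  n7: def={r} ue={z}

Backward fixpoint:
  n0 li=∅ lo={x,z}
  n1 li={x,z} lo={x,z}
  n2 li={z} lo={x,z}
  n3 li={x,z} lo={z}
  n4 li={z} lo={x,z}
  n5 li={z} lo={z}
  n6 li={x,z} lo={x,z}
  n7 li={z} lo=∅

live-out(n6) = ["x", "z"]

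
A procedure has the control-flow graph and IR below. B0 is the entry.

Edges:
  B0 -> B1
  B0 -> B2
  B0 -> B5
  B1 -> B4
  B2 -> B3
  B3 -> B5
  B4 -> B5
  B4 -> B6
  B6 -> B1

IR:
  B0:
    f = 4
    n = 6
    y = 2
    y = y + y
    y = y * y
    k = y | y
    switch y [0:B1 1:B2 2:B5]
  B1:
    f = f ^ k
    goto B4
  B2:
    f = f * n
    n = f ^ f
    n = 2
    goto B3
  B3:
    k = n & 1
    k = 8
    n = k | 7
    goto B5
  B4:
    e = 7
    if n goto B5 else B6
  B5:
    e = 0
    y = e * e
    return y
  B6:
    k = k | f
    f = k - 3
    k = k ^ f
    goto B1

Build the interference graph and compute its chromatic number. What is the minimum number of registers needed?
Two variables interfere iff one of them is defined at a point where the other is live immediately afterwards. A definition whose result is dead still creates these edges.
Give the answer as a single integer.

Block summaries:
  B0 def {f,k,n,y} use ∅
  B1 def {f} use {f,k}
  B2 def {f,n} use {f,n}
  B3 def {k,n} use {n}
  B4 def {e} use {n}
  B5 def {e,y} use ∅
  B6 def {f,k} use {f,k}

Backward fixpoint:
  B0 li=∅ lo={f,k,n}
  B1 li={f,k,n} lo={f,k,n}
  B2 li={f,n} lo={n}
  B3 li={n} lo=∅
  B4 li={f,k,n} lo={f,k,n}
  B5 li=∅ lo=∅
  B6 li={f,k,n} lo={f,k,n}

Interference:
  e↔{f,k,n}
  f↔{e,k,n,y}
  k↔{e,f,n,y}
  n↔{e,f,k,y}
  y↔{f,k,n}

Chromatic number:
  clique {e,f,k,n} ⇒ need ≥ 4
  assign e→c3 f→c0 k→c1 n→c2 y→c3 — no edge inside a register ⇒ χ ≤ 4
  χ = 4

Answer: 4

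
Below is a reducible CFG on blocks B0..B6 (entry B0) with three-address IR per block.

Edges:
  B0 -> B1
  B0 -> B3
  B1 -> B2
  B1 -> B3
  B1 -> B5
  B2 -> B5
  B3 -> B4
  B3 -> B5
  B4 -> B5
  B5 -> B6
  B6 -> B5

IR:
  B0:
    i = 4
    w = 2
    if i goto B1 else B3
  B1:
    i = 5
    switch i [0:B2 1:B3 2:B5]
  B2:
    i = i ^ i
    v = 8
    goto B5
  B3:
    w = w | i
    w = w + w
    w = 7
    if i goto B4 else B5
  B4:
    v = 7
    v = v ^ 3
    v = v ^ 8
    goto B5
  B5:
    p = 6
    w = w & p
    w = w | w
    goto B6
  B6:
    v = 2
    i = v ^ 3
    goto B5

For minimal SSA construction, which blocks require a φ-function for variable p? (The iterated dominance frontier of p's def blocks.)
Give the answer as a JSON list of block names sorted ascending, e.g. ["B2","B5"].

Answer: ["B5"]

Working:
idom tree: B1←B0 B2←B1 B3←B0 B4←B3 B5←B0 B6←B5
Join-block Dom:
  B3: preds {B0,B1}: {B0} ∩ {B0,B1} = {B0}; idom=B0
  B5: preds {B1,B2,B3,B4,B6}: {B0,B1} ∩ {B0,B1,B2} ∩ {B0,B3} ∩ {B0,B3,B4} ∩ {B0,B5,B6} = {B0}; idom=B0

DF walk-up:
  join B3 pred B0: · stop@B0
  join B3 pred B1: B1 stop@B0
  join B5 pred B1: B1 stop@B0
  join B5 pred B2: B2→B1 stop@B0
  join B5 pred B3: B3 stop@B0
  join B5 pred B4: B4→B3 stop@B0
  join B5 pred B6: B6→B5 stop@B0
  B0: DF=∅
  B1: DF={B3,B5}
  B2: DF={B5}
  B3: DF={B5}
  B4: DF={B5}
  B5: DF={B5}
  B6: DF={B5}

φ for p: defs {B5}
  DF⁺ = {B5}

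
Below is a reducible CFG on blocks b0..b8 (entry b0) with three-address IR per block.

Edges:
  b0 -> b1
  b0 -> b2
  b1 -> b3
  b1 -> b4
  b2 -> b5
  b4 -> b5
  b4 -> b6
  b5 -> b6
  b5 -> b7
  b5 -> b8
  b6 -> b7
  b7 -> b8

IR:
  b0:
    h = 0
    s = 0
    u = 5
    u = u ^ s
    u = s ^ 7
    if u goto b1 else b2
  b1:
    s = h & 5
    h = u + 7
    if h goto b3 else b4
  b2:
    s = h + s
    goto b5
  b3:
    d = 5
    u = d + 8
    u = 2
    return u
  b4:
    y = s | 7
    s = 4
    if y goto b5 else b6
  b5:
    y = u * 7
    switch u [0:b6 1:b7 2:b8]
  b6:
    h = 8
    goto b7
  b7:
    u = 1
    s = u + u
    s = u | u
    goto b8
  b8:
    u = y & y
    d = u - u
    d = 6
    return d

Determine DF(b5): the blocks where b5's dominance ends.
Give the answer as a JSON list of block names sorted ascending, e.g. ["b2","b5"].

Answer: ["b6", "b7", "b8"]

Analysis:
idom tree: b1←b0 b2←b0 b3←b1 b4←b1 b5←b0 b6←b0 b7←b0 b8←b0
Dom∩ at merges:
  b5: preds {b2,b4}: {b0,b2} ∩ {b0,b1,b4} = {b0}; idom=b0
  b6: preds {b4,b5}: {b0,b1,b4} ∩ {b0,b5} = {b0}; idom=b0
  b7: preds {b5,b6}: {b0,b5} ∩ {b0,b6} = {b0}; idom=b0
  b8: preds {b5,b7}: {b0,b5} ∩ {b0,b7} = {b0}; idom=b0

DF derivation:
  join b5 pred b2: b2 stop@b0
  join b5 pred b4: b4→b1 stop@b0
  join b6 pred b4: b4→b1 stop@b0
  join b6 pred b5: b5 stop@b0
  join b7 pred b5: b5 stop@b0
  join b7 pred b6: b6 stop@b0
  join b8 pred b5: b5 stop@b0
  join b8 pred b7: b7 stop@b0
  DF(b0)=∅
  DF(b1)={b5,b6}
  DF(b2)={b5}
  DF(b3)=∅
  DF(b4)={b5,b6}
  DF(b5)={b6,b7,b8}
  DF(b6)={b7}
  DF(b7)={b8}
  DF(b8)=∅

DF(b5) = ["b6", "b7", "b8"]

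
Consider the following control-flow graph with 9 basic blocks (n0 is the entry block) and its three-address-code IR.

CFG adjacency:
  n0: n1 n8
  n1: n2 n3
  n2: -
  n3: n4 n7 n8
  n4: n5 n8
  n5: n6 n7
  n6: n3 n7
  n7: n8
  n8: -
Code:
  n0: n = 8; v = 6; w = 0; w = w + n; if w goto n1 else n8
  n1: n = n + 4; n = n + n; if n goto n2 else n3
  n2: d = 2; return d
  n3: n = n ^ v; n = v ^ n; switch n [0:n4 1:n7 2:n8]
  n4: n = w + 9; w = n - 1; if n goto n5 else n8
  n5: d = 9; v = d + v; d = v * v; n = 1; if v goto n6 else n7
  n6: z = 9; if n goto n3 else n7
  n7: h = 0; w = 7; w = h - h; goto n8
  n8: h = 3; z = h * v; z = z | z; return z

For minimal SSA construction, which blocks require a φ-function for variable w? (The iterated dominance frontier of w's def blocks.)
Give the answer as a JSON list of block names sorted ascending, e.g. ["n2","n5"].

idom tree: n1←n0 n2←n1 n3←n1 n4←n3 n5←n4 n6←n5 n7←n3 n8←n0
Dom at joins:
  n3: preds {n1,n6}: {n0,n1} ∩ {n0,n1,n3,n4,n5,n6} = {n0,n1}; idom=n1
  n7: preds {n3,n5,n6}: {n0,n1,n3} ∩ {n0,n1,n3,n4,n5} ∩ {n0,n1,n3,n4,n5,n6} = {n0,n1,n3}; idom=n3
  n8: preds {n0,n3,n4,n7}: {n0} ∩ {n0,n1,n3} ∩ {n0,n1,n3,n4} ∩ {n0,n1,n3,n7} = {n0}; idom=n0

DF walk-up:
  join n3 pred n1: · stop@n1
  join n3 pred n6: n6→n5→n4→n3 stop@n1
  join n7 pred n3: · stop@n3
  join n7 pred n5: n5→n4 stop@n3
  join n7 pred n6: n6→n5→n4 stop@n3
  join n8 pred n0: · stop@n0
  join n8 pred n3: n3→n1 stop@n0
  join n8 pred n4: n4→n3→n1 stop@n0
  join n8 pred n7: n7→n3→n1 stop@n0
  n0 → ∅
  n1 → {n8}
  n2 → ∅
  n3 → {n3,n8}
  n4 → {n3,n7,n8}
  n5 → {n3,n7}
  n6 → {n3,n7}
  n7 → {n8}
  n8 → ∅

φ for w: defs {n0,n4,n7}
  DF⁺ = {n3,n7,n8}

Answer: ["n3", "n7", "n8"]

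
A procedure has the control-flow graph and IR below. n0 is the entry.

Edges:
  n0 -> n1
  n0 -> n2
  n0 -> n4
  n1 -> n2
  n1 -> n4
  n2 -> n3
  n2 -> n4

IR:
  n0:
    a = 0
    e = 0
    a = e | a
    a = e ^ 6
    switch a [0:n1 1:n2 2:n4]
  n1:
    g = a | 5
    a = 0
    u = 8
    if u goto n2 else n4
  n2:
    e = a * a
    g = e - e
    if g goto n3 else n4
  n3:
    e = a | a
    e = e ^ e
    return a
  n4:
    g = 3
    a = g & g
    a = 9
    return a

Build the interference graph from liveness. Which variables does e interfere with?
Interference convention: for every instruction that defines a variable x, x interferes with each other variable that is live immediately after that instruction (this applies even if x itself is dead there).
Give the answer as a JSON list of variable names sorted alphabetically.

Per-block:
  n0: def={a,e} ue=∅
  n1: def={a,g,u} ue={a}
  n2: def={e,g} ue={a}
  n3: def={e} ue={a}
  n4: def={a,g} ue=∅

Live sets:
  live n0: ∅→{a}
  live n1: {a}→{a}
  live n2: {a}→{a}
  live n3: {a}→∅
  live n4: ∅→∅

Interference:
  a: {e,g,u}
  e: {a}
  g: {a}
  u: {a}

N(e) = ["a"]

Answer: ["a"]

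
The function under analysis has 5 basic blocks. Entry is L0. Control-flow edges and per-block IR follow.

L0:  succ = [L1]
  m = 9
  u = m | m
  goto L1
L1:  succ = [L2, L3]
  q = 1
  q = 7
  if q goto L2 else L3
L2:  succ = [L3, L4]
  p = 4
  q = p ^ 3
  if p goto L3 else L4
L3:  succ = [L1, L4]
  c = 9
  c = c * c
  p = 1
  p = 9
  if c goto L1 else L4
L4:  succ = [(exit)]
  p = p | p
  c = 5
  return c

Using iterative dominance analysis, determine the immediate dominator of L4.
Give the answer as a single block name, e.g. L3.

Answer: L1

Working:
idom tree: L1←L0 L2←L1 L3←L1 L4←L1
Dom at joins:
  L1: preds {L0,L3}: {L0} ∩ {L0,L1,L3} = {L0}; idom=L0
  L3: preds {L1,L2}: {L0,L1} ∩ {L0,L1,L2} = {L0,L1}; idom=L1
  L4: preds {L2,L3}: {L0,L1,L2} ∩ {L0,L1,L3} = {L0,L1}; idom=L1

idom(L4) = L1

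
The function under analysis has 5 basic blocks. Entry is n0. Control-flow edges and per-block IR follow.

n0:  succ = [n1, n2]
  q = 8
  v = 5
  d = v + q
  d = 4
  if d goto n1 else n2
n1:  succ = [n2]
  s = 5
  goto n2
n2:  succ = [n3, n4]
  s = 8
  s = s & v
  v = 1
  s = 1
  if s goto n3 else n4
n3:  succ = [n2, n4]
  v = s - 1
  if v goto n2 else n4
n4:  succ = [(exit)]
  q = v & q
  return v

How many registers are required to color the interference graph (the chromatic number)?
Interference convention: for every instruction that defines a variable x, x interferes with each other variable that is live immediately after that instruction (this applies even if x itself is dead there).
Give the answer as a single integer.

def/use:
  n0 def {d,q,v} use ∅
  n1 def {s} use ∅
  n2 def {s,v} use {v}
  n3 def {v} use {s}
  n4 def {q} use {q,v}

Liveness:
  n0: in=∅ out={q,v}
  n1: in={q,v} out={q,v}
  n2: in={q,v} out={q,s,v}
  n3: in={q,s} out={q,v}
  n4: in={q,v} out=∅

Interfere edges:
  d — {q,v}
  q — {d,s,v}
  s — {q,v}
  v — {d,q,s}

Colouring:
  lower bound: {d,q,v} mutually conflict ⇒ χ ≥ 3
  assign d→r2 q→r0 s→r2 v→r1 — no edge inside a register ⇒ χ ≤ 3
  χ = 3

Answer: 3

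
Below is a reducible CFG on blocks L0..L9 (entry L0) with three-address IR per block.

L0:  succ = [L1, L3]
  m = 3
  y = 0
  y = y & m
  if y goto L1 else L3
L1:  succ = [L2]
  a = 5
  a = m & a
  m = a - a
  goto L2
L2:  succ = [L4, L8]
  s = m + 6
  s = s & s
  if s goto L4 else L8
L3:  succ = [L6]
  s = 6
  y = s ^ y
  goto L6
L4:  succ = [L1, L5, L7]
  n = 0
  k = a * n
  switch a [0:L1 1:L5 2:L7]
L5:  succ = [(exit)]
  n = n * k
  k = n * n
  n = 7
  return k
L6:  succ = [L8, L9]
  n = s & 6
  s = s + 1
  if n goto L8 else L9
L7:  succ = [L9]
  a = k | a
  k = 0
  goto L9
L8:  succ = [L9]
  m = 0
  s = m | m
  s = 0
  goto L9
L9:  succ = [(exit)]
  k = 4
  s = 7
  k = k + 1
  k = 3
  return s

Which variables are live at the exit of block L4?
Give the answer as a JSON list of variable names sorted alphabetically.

def/use:
  L0 def {m,y} use ∅
  L1 def {a,m} use {m}
  L2 def {s} use {m}
  L3 def {s,y} use {y}
  L4 def {k,n} use {a}
  L5 def {k,n} use {k,n}
  L6 def {n,s} use {s}
  L7 def {a,k} use {a,k}
  L8 def {m,s} use ∅
  L9 def {k,s} use ∅

Backward fixpoint:
  live L0: ∅→{m,y}
  live L1: {m}→{a,m}
  live L2: {a,m}→{a,m}
  live L3: {y}→{s}
  live L4: {a,m}→{a,k,m,n}
  live L5: {k,n}→∅
  live L6: {s}→∅
  live L7: {a,k}→∅
  live L8: ∅→∅
  live L9: ∅→∅

live-out(L4) = ["a", "k", "m", "n"]

Answer: ["a", "k", "m", "n"]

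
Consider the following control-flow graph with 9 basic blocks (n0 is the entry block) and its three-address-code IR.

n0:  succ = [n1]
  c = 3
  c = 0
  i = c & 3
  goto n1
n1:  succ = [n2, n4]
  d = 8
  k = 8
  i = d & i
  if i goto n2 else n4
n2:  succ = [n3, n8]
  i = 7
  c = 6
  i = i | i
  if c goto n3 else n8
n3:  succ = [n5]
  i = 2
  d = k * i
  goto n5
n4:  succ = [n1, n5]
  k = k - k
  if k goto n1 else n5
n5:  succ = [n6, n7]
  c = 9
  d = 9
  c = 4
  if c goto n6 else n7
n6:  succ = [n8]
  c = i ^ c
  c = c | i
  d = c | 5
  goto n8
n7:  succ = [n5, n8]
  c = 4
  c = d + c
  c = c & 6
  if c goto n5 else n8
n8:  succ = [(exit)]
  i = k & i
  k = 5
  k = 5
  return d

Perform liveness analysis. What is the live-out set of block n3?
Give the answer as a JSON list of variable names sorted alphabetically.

Per-block:
  n0 def {c,i} use ∅
  n1 def {d,i,k} use {i}
  n2 def {c,i} use ∅
  n3 def {d,i} use {k}
  n4 def {k} use {k}
  n5 def {c,d} use ∅
  n6 def {c,d} use {c,i}
  n7 def {c} use {d}
  n8 def {i,k} use {d,i,k}

Backward fixpoint:
  live n0: ∅→{i}
  live n1: {i}→{d,i,k}
  live n2: {d,k}→{d,i,k}
  live n3: {k}→{i,k}
  live n4: {i,k}→{i,k}
  live n5: {i,k}→{c,d,i,k}
  live n6: {c,i,k}→{d,i,k}
  live n7: {d,i,k}→{d,i,k}
  live n8: {d,i,k}→∅

live-out(n3) = ["i", "k"]

Answer: ["i", "k"]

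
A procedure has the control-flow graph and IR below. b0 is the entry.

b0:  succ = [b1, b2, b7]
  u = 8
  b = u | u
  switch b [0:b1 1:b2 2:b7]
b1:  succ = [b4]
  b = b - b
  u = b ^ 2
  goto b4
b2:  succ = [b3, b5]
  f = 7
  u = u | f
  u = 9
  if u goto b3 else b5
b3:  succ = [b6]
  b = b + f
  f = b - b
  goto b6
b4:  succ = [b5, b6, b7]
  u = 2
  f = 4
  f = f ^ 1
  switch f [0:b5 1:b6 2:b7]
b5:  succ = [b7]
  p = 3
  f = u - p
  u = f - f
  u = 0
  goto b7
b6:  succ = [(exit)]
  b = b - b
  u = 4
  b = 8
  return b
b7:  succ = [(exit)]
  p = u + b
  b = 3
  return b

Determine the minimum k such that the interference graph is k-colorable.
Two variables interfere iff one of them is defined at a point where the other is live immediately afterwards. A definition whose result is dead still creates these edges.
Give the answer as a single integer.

Answer: 3

Analysis:
Block summaries:
  b0: {b,u} / ∅
  b1: {b,u} / {b}
  b2: {f,u} / {u}
  b3: {b,f} / {b,f}
  b4: {f,u} / ∅
  b5: {f,p,u} / {u}
  b6: {b,u} / {b}
  b7: {b,p} / {b,u}

Live sets:
  b0: in=∅ out={b,u}
  b1: in={b} out={b}
  b2: in={b,u} out={b,f,u}
  b3: in={b,f} out={b}
  b4: in={b} out={b,u}
  b5: in={b,u} out={b,u}
  b6: in={b} out=∅
  b7: in={b,u} out=∅

Conflict graph:
  b: {f,p,u}
  f: {b,u}
  p: {b,u}
  u: {b,f,p}

Colouring:
  {b,f,u} pairwise interfere (3-clique) ⇒ χ ≥ 3
  assign b→r0 f→r2 p→r2 u→r1 — no edge inside a register ⇒ χ ≤ 3
  χ = 3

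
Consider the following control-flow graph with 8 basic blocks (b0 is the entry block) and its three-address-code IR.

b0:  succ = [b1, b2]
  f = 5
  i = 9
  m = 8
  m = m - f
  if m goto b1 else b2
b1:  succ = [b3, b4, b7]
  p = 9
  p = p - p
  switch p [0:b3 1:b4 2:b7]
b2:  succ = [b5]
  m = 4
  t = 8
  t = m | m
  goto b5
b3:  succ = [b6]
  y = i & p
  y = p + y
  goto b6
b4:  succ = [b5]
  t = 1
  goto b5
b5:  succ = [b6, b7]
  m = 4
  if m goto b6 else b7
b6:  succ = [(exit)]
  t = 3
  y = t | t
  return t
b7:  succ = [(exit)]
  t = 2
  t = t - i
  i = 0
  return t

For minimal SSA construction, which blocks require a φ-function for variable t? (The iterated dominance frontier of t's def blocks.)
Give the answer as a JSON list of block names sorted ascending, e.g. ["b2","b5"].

idom tree: b1←b0 b2←b0 b3←b1 b4←b1 b5←b0 b6←b0 b7←b0
Join-block Dom:
  b5: preds {b2,b4}: {b0,b2} ∩ {b0,b1,b4} = {b0}; idom=b0
  b6: preds {b3,b5}: {b0,b1,b3} ∩ {b0,b5} = {b0}; idom=b0
  b7: preds {b1,b5}: {b0,b1} ∩ {b0,b5} = {b0}; idom=b0

DF walk-up:
  join b5 pred b2: b2 stop@b0
  join b5 pred b4: b4→b1 stop@b0
  join b6 pred b3: b3→b1 stop@b0
  join b6 pred b5: b5 stop@b0
  join b7 pred b1: b1 stop@b0
  join b7 pred b5: b5 stop@b0
  b0: DF=∅
  b1: DF={b5,b6,b7}
  b2: DF={b5}
  b3: DF={b6}
  b4: DF={b5}
  b5: DF={b6,b7}
  b6: DF=∅
  b7: DF=∅

φ for t: defs {b2,b4,b6,b7}
  DF⁺ = {b5,b6,b7}

Answer: ["b5", "b6", "b7"]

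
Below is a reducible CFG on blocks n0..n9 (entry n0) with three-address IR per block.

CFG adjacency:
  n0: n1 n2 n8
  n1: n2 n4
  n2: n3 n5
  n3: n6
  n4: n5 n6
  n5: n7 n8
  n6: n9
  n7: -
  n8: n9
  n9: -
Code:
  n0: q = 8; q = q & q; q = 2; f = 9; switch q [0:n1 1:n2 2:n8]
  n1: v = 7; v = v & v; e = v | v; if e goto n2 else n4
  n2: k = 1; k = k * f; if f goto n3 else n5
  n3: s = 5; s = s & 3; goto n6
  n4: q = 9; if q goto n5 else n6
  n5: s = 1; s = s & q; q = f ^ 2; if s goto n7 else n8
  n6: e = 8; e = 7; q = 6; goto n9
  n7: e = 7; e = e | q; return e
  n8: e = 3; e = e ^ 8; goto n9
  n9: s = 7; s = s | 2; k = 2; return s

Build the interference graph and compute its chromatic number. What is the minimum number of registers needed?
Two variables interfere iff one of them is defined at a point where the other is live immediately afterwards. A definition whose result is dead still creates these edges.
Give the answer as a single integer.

Answer: 4

Derivation:
def/use:
  n0: def={f,q} ue=∅
  n1: def={e,v} ue=∅
  n2: def={k} ue={f}
  n3: def={s} ue=∅
  n4: def={q} ue=∅
  n5: def={q,s} ue={f,q}
  n6: def={e,q} ue=∅
  n7: def={e} ue={q}
  n8: def={e} ue=∅
  n9: def={k,s} ue=∅

Live sets:
  n0 li=∅ lo={f,q}
  n1 li={f,q} lo={f,q}
  n2 li={f,q} lo={f,q}
  n3 li=∅ lo=∅
  n4 li={f} lo={f,q}
  n5 li={f,q} lo={q}
  n6 li=∅ lo=∅
  n7 li={q} lo=∅
  n8 li=∅ lo=∅
  n9 li=∅ lo=∅

Interference:
  e — {f,q}
  f — {e,k,q,s,v}
  k — {f,q,s}
  q — {e,f,k,s,v}
  s — {f,k,q}
  v — {f,q}

Registers:
  {f,k,q,s} pairwise interfere (4-clique) ⇒ χ ≥ 4
  4-colouring: R0={f}  R1={q}  R2={e,k,v}  R3={s}
  χ = 4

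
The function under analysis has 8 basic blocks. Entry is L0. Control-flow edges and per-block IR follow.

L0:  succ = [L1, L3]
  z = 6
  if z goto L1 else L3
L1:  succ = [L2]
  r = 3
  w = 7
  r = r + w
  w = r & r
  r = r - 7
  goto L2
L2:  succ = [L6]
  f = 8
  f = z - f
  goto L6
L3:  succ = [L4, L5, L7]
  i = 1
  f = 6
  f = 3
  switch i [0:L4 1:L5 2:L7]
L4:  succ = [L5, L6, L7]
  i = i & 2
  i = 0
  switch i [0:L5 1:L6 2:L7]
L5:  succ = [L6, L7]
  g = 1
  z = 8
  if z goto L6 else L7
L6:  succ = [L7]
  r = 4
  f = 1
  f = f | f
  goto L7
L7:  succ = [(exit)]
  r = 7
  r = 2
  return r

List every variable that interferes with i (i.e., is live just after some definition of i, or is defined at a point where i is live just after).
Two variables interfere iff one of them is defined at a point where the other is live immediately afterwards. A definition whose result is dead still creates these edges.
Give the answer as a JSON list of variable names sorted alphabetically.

Answer: ["f"]

Working:
Block summaries:
  L0 def {z} use ∅
  L1 def {r,w} use ∅
  L2 def {f} use {z}
  L3 def {f,i} use ∅
  L4 def {i} use {i}
  L5 def {g,z} use ∅
  L6 def {f,r} use ∅
  L7 def {r} use ∅

Live sets:
  L0: in=∅ out={z}
  L1: in={z} out={z}
  L2: in={z} out=∅
  L3: in=∅ out={i}
  L4: in={i} out=∅
  L5: in=∅ out=∅
  L6: in=∅ out=∅
  L7: in=∅ out=∅

Conflict graph:
  f — {i,z}
  g — ∅
  i — {f}
  r — {w,z}
  w — {r,z}
  z — {f,r,w}

N(i) = ["f"]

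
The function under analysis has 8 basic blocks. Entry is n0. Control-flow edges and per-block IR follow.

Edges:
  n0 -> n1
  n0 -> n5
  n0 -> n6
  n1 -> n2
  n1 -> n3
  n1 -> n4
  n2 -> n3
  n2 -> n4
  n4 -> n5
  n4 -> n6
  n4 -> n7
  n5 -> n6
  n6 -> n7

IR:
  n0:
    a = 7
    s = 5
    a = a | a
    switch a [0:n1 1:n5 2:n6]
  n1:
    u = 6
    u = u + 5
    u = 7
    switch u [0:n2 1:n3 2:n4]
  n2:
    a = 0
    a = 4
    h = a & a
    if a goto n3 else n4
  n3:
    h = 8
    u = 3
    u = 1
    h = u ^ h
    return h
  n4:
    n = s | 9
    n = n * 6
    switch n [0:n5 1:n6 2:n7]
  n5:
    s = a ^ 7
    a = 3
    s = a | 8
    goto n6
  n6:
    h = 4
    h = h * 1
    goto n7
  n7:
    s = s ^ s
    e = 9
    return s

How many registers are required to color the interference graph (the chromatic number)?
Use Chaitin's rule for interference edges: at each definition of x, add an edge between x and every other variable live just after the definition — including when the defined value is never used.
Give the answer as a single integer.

Answer: 4

Working:
Per-block:
  n0 def {a,s} use ∅
  n1 def {u} use ∅
  n2 def {a,h} use ∅
  n3 def {h,u} use ∅
  n4 def {n} use {s}
  n5 def {a,s} use {a}
  n6 def {h} use ∅
  n7 def {e,s} use {s}

Live sets:
  n0 li=∅ lo={a,s}
  n1 li={a,s} lo={a,s}
  n2 li={s} lo={a,s}
  n3 li=∅ lo=∅
  n4 li={a,s} lo={a,s}
  n5 li={a} lo={s}
  n6 li={s} lo={s}
  n7 li={s} lo=∅

Conflict graph:
  a — {h,n,s,u}
  e — {s}
  h — {a,s,u}
  n — {a,s}
  s — {a,e,h,n,u}
  u — {a,h,s}

Chromatic number:
  clique {a,h,s,u} ⇒ need ≥ 4
  4-colouring: r0={s}  r1={a,e}  r2={h,n}  r3={u}
  χ = 4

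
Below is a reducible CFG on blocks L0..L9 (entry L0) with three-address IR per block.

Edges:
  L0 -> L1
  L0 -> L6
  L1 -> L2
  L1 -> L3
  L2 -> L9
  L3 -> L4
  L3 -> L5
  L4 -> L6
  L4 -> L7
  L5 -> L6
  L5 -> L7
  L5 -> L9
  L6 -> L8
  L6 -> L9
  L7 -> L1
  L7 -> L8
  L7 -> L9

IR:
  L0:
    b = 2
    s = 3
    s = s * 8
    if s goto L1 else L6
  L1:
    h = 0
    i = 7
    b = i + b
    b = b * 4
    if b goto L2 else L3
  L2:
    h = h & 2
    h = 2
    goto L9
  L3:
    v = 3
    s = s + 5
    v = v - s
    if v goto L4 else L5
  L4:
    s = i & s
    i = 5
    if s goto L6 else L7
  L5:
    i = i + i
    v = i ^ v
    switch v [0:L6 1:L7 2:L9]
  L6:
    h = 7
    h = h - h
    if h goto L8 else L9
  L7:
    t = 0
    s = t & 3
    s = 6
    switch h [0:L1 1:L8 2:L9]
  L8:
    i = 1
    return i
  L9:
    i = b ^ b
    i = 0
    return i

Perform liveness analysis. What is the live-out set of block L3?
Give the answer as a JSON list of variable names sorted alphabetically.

Block summaries:
  L0: def={b,s} ue=∅
  L1: def={b,h,i} ue={b}
  L2: def={h} ue={h}
  L3: def={s,v} ue={s}
  L4: def={i,s} ue={i,s}
  L5: def={i,v} ue={i,v}
  L6: def={h} ue=∅
  L7: def={s,t} ue={h}
  L8: def={i} ue=∅
  L9: def={i} ue={b}

Liveness:
  live L0: ∅→{b,s}
  live L1: {b,s}→{b,h,i,s}
  live L2: {b,h}→{b}
  live L3: {b,h,i,s}→{b,h,i,s,v}
  live L4: {b,h,i,s}→{b,h}
  live L5: {b,h,i,v}→{b,h}
  live L6: {b}→{b}
  live L7: {b,h}→{b,s}
  live L8: ∅→∅
  live L9: {b}→∅

live-out(L3) = ["b", "h", "i", "s", "v"]

Answer: ["b", "h", "i", "s", "v"]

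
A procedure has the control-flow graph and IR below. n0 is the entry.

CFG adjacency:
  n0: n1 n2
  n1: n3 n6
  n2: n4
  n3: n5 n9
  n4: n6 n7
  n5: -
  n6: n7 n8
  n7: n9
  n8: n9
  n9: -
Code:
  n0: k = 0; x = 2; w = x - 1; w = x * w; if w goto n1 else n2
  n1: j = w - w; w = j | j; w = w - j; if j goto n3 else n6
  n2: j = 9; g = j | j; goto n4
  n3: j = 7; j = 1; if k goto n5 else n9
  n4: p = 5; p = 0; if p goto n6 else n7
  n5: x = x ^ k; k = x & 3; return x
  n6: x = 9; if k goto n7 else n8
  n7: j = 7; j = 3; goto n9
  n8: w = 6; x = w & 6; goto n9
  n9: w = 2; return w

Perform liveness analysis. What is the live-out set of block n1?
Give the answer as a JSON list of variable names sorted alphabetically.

Per-block:
  n0: {k,w,x} / ∅
  n1: {j,w} / {w}
  n2: {g,j} / ∅
  n3: {j} / {k}
  n4: {p} / ∅
  n5: {k,x} / {k,x}
  n6: {x} / {k}
  n7: {j} / ∅
  n8: {w,x} / ∅
  n9: {w} / ∅

Liveness:
  live n0: ∅→{k,w,x}
  live n1: {k,w,x}→{k,x}
  live n2: {k}→{k}
  live n3: {k,x}→{k,x}
  live n4: {k}→{k}
  live n5: {k,x}→∅
  live n6: {k}→∅
  live n7: ∅→∅
  live n8: ∅→∅
  live n9: ∅→∅

live-out(n1) = ["k", "x"]

Answer: ["k", "x"]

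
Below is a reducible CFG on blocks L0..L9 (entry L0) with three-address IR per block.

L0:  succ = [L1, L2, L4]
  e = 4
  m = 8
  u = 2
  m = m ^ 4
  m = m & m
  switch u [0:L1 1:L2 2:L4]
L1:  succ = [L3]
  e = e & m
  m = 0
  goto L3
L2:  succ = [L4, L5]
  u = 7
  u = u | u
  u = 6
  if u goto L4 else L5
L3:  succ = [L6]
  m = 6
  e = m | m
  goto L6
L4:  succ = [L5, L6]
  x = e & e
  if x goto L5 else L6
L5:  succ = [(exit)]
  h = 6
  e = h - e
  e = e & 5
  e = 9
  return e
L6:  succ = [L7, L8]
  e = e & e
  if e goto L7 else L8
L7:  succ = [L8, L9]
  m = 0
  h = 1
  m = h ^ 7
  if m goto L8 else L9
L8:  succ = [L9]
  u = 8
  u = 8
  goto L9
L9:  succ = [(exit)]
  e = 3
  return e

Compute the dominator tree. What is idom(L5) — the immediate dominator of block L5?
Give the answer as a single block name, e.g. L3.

idom tree: L1←L0 L2←L0 L3←L1 L4←L0 L5←L0 L6←L0 L7←L6 L8←L6 L9←L6
Dom at joins:
  L4: preds {L0,L2}: {L0} ∩ {L0,L2} = {L0}; idom=L0
  L5: preds {L2,L4}: {L0,L2} ∩ {L0,L4} = {L0}; idom=L0
  L6: preds {L3,L4}: {L0,L1,L3} ∩ {L0,L4} = {L0}; idom=L0
  L8: preds {L6,L7}: {L0,L6} ∩ {L0,L6,L7} = {L0,L6}; idom=L6
  L9: preds {L7,L8}: {L0,L6,L7} ∩ {L0,L6,L8} = {L0,L6}; idom=L6

idom(L5) = L0

Answer: L0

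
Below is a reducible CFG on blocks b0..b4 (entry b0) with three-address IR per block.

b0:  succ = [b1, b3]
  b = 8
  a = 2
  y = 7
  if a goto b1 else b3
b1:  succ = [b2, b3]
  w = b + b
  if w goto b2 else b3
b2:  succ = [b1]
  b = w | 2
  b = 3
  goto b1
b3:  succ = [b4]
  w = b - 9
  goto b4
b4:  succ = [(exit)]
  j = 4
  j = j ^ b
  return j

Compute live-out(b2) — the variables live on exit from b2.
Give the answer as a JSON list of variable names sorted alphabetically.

Block summaries:
  b0: def={a,b,y} ue=∅
  b1: def={w} ue={b}
  b2: def={b} ue={w}
  b3: def={w} ue={b}
  b4: def={j} ue={b}

Backward fixpoint:
  live b0: ∅→{b}
  live b1: {b}→{b,w}
  live b2: {w}→{b}
  live b3: {b}→{b}
  live b4: {b}→∅

live-out(b2) = ["b"]

Answer: ["b"]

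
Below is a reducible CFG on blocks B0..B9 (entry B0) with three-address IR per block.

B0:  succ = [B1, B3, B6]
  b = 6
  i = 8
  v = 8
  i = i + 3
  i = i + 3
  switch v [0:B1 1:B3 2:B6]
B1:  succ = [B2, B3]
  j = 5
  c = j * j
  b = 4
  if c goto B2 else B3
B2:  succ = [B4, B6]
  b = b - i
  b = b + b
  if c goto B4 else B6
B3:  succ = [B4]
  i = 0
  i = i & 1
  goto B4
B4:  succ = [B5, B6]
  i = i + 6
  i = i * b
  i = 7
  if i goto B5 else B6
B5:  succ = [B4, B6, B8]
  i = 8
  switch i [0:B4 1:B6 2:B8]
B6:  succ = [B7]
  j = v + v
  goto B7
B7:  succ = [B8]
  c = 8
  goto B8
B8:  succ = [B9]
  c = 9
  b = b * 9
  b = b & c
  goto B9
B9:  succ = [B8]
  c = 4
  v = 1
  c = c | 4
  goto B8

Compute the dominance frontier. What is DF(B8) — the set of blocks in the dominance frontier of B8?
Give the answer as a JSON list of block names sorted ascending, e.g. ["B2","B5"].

idom tree: B1←B0 B2←B1 B3←B0 B4←B0 B5←B4 B6←B0 B7←B6 B8←B0 B9←B8
Dom∩ at merges:
  B3: preds {B0,B1}: {B0} ∩ {B0,B1} = {B0}; idom=B0
  B4: preds {B2,B3,B5}: {B0,B1,B2} ∩ {B0,B3} ∩ {B0,B4,B5} = {B0}; idom=B0
  B6: preds {B0,B2,B4,B5}: {B0} ∩ {B0,B1,B2} ∩ {B0,B4} ∩ {B0,B4,B5} = {B0}; idom=B0
  B8: preds {B5,B7,B9}: {B0,B4,B5} ∩ {B0,B6,B7} ∩ {B0,B8,B9} = {B0}; idom=B0

DF derivation:
  B3←B0: walk · to B0
  B3←B1: walk B1 to B0
  B4←B2: walk B2→B1 to B0
  B4←B3: walk B3 to B0
  B4←B5: walk B5→B4 to B0
  B6←B0: walk · to B0
  B6←B2: walk B2→B1 to B0
  B6←B4: walk B4 to B0
  B6←B5: walk B5→B4 to B0
  B8←B5: walk B5→B4 to B0
  B8←B7: walk B7→B6 to B0
  B8←B9: walk B9→B8 to B0
  DF(B0)=∅
  DF(B1)={B3,B4,B6}
  DF(B2)={B4,B6}
  DF(B3)={B4}
  DF(B4)={B4,B6,B8}
  DF(B5)={B4,B6,B8}
  DF(B6)={B8}
  DF(B7)={B8}
  DF(B8)={B8}
  DF(B9)={B8}

DF(B8) = ["B8"]

Answer: ["B8"]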